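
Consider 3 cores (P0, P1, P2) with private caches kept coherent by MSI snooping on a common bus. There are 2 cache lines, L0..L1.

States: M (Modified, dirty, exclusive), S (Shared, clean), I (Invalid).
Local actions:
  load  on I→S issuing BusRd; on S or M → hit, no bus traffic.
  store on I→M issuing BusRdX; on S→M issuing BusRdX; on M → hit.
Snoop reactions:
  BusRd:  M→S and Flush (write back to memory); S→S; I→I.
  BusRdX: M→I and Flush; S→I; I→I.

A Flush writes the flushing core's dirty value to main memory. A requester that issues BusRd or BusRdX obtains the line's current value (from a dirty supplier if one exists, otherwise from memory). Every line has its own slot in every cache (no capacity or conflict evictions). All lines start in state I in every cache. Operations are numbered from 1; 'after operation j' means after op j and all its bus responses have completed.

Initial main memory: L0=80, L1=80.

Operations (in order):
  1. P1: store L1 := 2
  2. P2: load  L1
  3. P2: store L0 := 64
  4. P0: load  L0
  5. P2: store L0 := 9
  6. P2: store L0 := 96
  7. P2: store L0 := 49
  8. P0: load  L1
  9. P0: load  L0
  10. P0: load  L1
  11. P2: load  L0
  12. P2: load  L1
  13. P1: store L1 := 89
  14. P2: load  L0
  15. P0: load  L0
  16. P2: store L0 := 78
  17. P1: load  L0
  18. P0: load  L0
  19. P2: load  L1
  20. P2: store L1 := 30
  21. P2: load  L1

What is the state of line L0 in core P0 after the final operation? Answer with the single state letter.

  op1 P1: store L1 := 2 → I/M/I on L1; bus BusRdX; mem=80
  op2 P2: load  L1 → I/S/S on L1; bus BusRd Flush; mem=2
  op3 P2: store L0 := 64 → I/I/M on L0; bus BusRdX; mem=80
  op4 P0: load  L0 → S/I/S on L0; bus BusRd Flush; mem=64
  op5 P2: store L0 := 9 → I/I/M on L0; bus BusRdX; mem=64
  op6 P2: store L0 := 96 → I/I/M on L0; bus (none); mem=64
  op7 P2: store L0 := 49 → I/I/M on L0; bus (none); mem=64
  op8 P0: load  L1 → S/S/S on L1; bus BusRd; mem=2
  op9 P0: load  L0 → S/I/S on L0; bus BusRd Flush; mem=49
  op10 P0: load  L1 → S/S/S on L1; bus (none); mem=2
  op11 P2: load  L0 → S/I/S on L0; bus (none); mem=49
  op12 P2: load  L1 → S/S/S on L1; bus (none); mem=2
  op13 P1: store L1 := 89 → I/M/I on L1; bus BusRdX; mem=2
  op14 P2: load  L0 → S/I/S on L0; bus (none); mem=49
  op15 P0: load  L0 → S/I/S on L0; bus (none); mem=49
  op16 P2: store L0 := 78 → I/I/M on L0; bus BusRdX; mem=49
  op17 P1: load  L0 → I/S/S on L0; bus BusRd Flush; mem=78
  op18 P0: load  L0 → S/S/S on L0; bus BusRd; mem=78
  op19 P2: load  L1 → I/S/S on L1; bus BusRd Flush; mem=89
  op20 P2: store L1 := 30 → I/I/M on L1; bus BusRdX; mem=89
  op21 P2: load  L1 → I/I/M on L1; bus (none); mem=89

state = S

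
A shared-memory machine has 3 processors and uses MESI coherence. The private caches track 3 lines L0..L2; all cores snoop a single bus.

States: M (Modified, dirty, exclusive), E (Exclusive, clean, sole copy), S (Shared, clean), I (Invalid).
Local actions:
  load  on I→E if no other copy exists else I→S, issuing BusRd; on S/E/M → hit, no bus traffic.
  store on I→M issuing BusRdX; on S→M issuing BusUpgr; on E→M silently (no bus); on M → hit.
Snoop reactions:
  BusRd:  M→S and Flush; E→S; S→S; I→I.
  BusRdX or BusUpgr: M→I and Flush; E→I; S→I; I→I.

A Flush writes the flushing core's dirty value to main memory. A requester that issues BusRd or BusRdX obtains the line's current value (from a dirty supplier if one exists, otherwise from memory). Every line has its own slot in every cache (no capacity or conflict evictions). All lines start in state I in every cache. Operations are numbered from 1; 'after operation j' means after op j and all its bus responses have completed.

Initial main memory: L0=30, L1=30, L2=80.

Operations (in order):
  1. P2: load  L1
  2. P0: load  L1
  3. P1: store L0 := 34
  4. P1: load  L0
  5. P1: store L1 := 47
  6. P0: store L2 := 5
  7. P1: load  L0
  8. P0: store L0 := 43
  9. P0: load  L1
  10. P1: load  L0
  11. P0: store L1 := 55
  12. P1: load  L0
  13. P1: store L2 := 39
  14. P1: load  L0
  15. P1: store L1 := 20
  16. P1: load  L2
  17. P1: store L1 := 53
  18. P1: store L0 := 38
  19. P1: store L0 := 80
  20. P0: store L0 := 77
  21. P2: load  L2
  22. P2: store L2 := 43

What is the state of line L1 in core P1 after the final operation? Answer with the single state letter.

state = M

1. P2: load  L1  bus=[BusRd]  L1: P0=I P1=I P2=E  mem[L1]=30
2. P0: load  L1  bus=[BusRd]  L1: P0=S P1=I P2=S  mem[L1]=30
3. P1: store L0 := 34  bus=[BusRdX]  L0: P0=I P1=M P2=I  mem[L0]=30
4. P1: load  L0  bus=[-]  L0: P0=I P1=M P2=I  mem[L0]=30
5. P1: store L1 := 47  bus=[BusRdX]  L1: P0=I P1=M P2=I  mem[L1]=30
6. P0: store L2 := 5  bus=[BusRdX]  L2: P0=M P1=I P2=I  mem[L2]=80
7. P1: load  L0  bus=[-]  L0: P0=I P1=M P2=I  mem[L0]=30
8. P0: store L0 := 43  bus=[BusRdX,Flush]  L0: P0=M P1=I P2=I  mem[L0]=34
9. P0: load  L1  bus=[BusRd,Flush]  L1: P0=S P1=S P2=I  mem[L1]=47
10. P1: load  L0  bus=[BusRd,Flush]  L0: P0=S P1=S P2=I  mem[L0]=43
11. P0: store L1 := 55  bus=[BusUpgr]  L1: P0=M P1=I P2=I  mem[L1]=47
12. P1: load  L0  bus=[-]  L0: P0=S P1=S P2=I  mem[L0]=43
13. P1: store L2 := 39  bus=[BusRdX,Flush]  L2: P0=I P1=M P2=I  mem[L2]=5
14. P1: load  L0  bus=[-]  L0: P0=S P1=S P2=I  mem[L0]=43
15. P1: store L1 := 20  bus=[BusRdX,Flush]  L1: P0=I P1=M P2=I  mem[L1]=55
16. P1: load  L2  bus=[-]  L2: P0=I P1=M P2=I  mem[L2]=5
17. P1: store L1 := 53  bus=[-]  L1: P0=I P1=M P2=I  mem[L1]=55
18. P1: store L0 := 38  bus=[BusUpgr]  L0: P0=I P1=M P2=I  mem[L0]=43
19. P1: store L0 := 80  bus=[-]  L0: P0=I P1=M P2=I  mem[L0]=43
20. P0: store L0 := 77  bus=[BusRdX,Flush]  L0: P0=M P1=I P2=I  mem[L0]=80
21. P2: load  L2  bus=[BusRd,Flush]  L2: P0=I P1=S P2=S  mem[L2]=39
22. P2: store L2 := 43  bus=[BusUpgr]  L2: P0=I P1=I P2=M  mem[L2]=39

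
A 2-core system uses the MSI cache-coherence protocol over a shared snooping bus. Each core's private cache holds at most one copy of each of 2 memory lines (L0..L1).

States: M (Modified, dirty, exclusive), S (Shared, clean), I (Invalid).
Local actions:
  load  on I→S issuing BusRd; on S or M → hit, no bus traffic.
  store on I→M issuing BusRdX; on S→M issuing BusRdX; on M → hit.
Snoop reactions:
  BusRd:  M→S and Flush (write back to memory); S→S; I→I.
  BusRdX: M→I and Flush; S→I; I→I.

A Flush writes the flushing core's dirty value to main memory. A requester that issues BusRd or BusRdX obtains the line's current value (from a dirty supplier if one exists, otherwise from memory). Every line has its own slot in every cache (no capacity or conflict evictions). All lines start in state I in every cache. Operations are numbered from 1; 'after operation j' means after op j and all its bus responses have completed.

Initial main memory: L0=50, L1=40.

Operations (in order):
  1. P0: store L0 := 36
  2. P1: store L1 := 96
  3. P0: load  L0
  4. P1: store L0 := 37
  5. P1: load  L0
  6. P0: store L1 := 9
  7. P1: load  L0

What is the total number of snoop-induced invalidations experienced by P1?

invalidations = 1

1. P0: store L0 := 36  bus=[BusRdX]  L0: P0=M P1=I  mem[L0]=50
2. P1: store L1 := 96  bus=[BusRdX]  L1: P0=I P1=M  mem[L1]=40
3. P0: load  L0  bus=[-]  L0: P0=M P1=I  mem[L0]=50
4. P1: store L0 := 37  bus=[BusRdX,Flush]  L0: P0=I P1=M  mem[L0]=36
5. P1: load  L0  bus=[-]  L0: P0=I P1=M  mem[L0]=36
6. P0: store L1 := 9  bus=[BusRdX,Flush]  L1: P0=M P1=I  mem[L1]=96
7. P1: load  L0  bus=[-]  L0: P0=I P1=M  mem[L0]=36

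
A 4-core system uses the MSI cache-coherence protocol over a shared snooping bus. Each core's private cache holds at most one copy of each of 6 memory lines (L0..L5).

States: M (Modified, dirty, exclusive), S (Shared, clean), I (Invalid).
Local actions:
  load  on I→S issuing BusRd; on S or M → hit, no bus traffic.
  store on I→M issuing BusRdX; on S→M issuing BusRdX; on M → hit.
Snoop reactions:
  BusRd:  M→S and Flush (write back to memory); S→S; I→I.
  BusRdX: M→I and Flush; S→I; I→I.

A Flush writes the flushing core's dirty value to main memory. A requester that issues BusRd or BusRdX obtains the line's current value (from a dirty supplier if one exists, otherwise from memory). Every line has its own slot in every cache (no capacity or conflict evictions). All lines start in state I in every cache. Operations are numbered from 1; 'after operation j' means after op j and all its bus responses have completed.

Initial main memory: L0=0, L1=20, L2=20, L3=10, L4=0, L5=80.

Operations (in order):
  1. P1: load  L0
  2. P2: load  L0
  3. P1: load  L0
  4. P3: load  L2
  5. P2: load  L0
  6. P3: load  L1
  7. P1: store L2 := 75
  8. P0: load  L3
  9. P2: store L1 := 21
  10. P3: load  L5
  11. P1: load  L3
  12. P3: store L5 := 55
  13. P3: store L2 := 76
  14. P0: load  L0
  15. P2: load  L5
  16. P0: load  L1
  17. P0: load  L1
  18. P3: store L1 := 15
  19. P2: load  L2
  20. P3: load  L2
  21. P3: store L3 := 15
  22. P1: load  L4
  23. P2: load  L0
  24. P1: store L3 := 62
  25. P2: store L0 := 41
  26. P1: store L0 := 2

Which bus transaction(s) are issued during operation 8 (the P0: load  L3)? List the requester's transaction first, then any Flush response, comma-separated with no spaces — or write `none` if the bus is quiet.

[1] P1: load  L0 | P0:I, P1:S(0), P2:I, P3:I | bus: BusRd
[2] P2: load  L0 | P0:I, P1:S(0), P2:S(0), P3:I | bus: BusRd
[3] P1: load  L0 | P0:I, P1:S(0), P2:S(0), P3:I | bus: none
[4] P3: load  L2 | P0:I, P1:I, P2:I, P3:S(20) | bus: BusRd
[5] P2: load  L0 | P0:I, P1:S(0), P2:S(0), P3:I | bus: none
[6] P3: load  L1 | P0:I, P1:I, P2:I, P3:S(20) | bus: BusRd
[7] P1: store L2 := 75 | P0:I, P1:M(75), P2:I, P3:I | bus: BusRdX
[8] P0: load  L3 | P0:S(10), P1:I, P2:I, P3:I | bus: BusRd
[9] P2: store L1 := 21 | P0:I, P1:I, P2:M(21), P3:I | bus: BusRdX
[10] P3: load  L5 | P0:I, P1:I, P2:I, P3:S(80) | bus: BusRd
[11] P1: load  L3 | P0:S(10), P1:S(10), P2:I, P3:I | bus: BusRd
[12] P3: store L5 := 55 | P0:I, P1:I, P2:I, P3:M(55) | bus: BusRdX
[13] P3: store L2 := 76 | P0:I, P1:I, P2:I, P3:M(76) | bus: BusRdX,Flush
[14] P0: load  L0 | P0:S(0), P1:S(0), P2:S(0), P3:I | bus: BusRd
[15] P2: load  L5 | P0:I, P1:I, P2:S(55), P3:S(55) | bus: BusRd,Flush
[16] P0: load  L1 | P0:S(21), P1:I, P2:S(21), P3:I | bus: BusRd,Flush
[17] P0: load  L1 | P0:S(21), P1:I, P2:S(21), P3:I | bus: none
[18] P3: store L1 := 15 | P0:I, P1:I, P2:I, P3:M(15) | bus: BusRdX
[19] P2: load  L2 | P0:I, P1:I, P2:S(76), P3:S(76) | bus: BusRd,Flush
[20] P3: load  L2 | P0:I, P1:I, P2:S(76), P3:S(76) | bus: none
[21] P3: store L3 := 15 | P0:I, P1:I, P2:I, P3:M(15) | bus: BusRdX
[22] P1: load  L4 | P0:I, P1:S(0), P2:I, P3:I | bus: BusRd
[23] P2: load  L0 | P0:S(0), P1:S(0), P2:S(0), P3:I | bus: none
[24] P1: store L3 := 62 | P0:I, P1:M(62), P2:I, P3:I | bus: BusRdX,Flush
[25] P2: store L0 := 41 | P0:I, P1:I, P2:M(41), P3:I | bus: BusRdX
[26] P1: store L0 := 2 | P0:I, P1:M(2), P2:I, P3:I | bus: BusRdX,Flush

bus = BusRd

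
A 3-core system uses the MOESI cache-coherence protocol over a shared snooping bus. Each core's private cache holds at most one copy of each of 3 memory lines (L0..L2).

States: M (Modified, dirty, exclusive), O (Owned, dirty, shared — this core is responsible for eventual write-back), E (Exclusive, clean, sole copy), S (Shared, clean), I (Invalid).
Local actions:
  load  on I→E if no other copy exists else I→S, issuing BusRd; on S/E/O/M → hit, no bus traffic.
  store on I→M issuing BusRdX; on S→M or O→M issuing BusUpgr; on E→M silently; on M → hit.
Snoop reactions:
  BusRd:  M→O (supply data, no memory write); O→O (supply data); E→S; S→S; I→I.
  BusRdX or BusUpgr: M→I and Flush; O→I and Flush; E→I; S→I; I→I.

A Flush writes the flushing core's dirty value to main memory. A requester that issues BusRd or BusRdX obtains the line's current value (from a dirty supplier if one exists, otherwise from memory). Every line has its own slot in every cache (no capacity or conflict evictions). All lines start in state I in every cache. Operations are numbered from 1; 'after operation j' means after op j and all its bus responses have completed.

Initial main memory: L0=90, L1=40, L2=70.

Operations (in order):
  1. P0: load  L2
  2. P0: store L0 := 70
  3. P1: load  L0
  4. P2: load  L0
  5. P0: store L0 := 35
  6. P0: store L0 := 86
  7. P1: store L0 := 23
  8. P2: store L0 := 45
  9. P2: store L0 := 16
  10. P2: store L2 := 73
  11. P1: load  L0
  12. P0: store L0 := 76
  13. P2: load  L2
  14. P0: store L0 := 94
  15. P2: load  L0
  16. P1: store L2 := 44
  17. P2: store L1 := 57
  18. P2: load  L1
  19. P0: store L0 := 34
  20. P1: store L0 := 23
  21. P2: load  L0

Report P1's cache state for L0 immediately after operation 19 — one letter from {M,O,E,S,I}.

state = I

step 1: P0: load  L2  ⟶  EII  (L2)  txn=BusRd  M[L2]=70
step 2: P0: store L0 := 70  ⟶  MII  (L0)  txn=BusRdX  M[L0]=90
step 3: P1: load  L0  ⟶  OSI  (L0)  txn=BusRd  M[L0]=90
step 4: P2: load  L0  ⟶  OSS  (L0)  txn=BusRd  M[L0]=90
step 5: P0: store L0 := 35  ⟶  MII  (L0)  txn=BusUpgr  M[L0]=90
step 6: P0: store L0 := 86  ⟶  MII  (L0)  txn=∅  M[L0]=90
step 7: P1: store L0 := 23  ⟶  IMI  (L0)  txn=BusRdX+Flush  M[L0]=86
step 8: P2: store L0 := 45  ⟶  IIM  (L0)  txn=BusRdX+Flush  M[L0]=23
step 9: P2: store L0 := 16  ⟶  IIM  (L0)  txn=∅  M[L0]=23
step 10: P2: store L2 := 73  ⟶  IIM  (L2)  txn=BusRdX  M[L2]=70
step 11: P1: load  L0  ⟶  ISO  (L0)  txn=BusRd  M[L0]=23
step 12: P0: store L0 := 76  ⟶  MII  (L0)  txn=BusRdX+Flush  M[L0]=16
step 13: P2: load  L2  ⟶  IIM  (L2)  txn=∅  M[L2]=70
step 14: P0: store L0 := 94  ⟶  MII  (L0)  txn=∅  M[L0]=16
step 15: P2: load  L0  ⟶  OIS  (L0)  txn=BusRd  M[L0]=16
step 16: P1: store L2 := 44  ⟶  IMI  (L2)  txn=BusRdX+Flush  M[L2]=73
step 17: P2: store L1 := 57  ⟶  IIM  (L1)  txn=BusRdX  M[L1]=40
step 18: P2: load  L1  ⟶  IIM  (L1)  txn=∅  M[L1]=40
step 19: P0: store L0 := 34  ⟶  MII  (L0)  txn=BusUpgr  M[L0]=16
step 20: P1: store L0 := 23  ⟶  IMI  (L0)  txn=BusRdX+Flush  M[L0]=34
step 21: P2: load  L0  ⟶  IOS  (L0)  txn=BusRd  M[L0]=34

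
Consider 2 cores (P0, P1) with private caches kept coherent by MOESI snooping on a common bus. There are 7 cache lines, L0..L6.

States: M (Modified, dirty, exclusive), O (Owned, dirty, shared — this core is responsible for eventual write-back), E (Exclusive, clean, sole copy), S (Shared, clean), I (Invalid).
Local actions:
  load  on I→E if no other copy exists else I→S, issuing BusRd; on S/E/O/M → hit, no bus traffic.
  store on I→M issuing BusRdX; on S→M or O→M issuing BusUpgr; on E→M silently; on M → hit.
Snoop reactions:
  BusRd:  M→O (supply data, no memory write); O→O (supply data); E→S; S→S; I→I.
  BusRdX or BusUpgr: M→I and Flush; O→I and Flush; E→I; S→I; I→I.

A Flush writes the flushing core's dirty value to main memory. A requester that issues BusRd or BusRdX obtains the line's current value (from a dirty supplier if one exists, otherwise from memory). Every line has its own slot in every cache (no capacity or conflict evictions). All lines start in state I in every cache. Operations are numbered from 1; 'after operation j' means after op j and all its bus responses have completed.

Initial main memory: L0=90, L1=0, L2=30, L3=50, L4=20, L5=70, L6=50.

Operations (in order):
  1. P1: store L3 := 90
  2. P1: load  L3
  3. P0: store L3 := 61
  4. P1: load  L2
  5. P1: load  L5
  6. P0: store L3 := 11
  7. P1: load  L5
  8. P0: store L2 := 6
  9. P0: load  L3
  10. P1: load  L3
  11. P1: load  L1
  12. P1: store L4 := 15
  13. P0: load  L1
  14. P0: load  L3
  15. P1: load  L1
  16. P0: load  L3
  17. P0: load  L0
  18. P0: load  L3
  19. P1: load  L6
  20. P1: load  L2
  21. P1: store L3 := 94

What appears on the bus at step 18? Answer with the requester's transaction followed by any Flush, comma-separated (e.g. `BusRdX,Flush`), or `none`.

step 1: P1: store L3 := 90  ⟶  IM  (L3)  txn=BusRdX  M[L3]=50
step 2: P1: load  L3  ⟶  IM  (L3)  txn=∅  M[L3]=50
step 3: P0: store L3 := 61  ⟶  MI  (L3)  txn=BusRdX+Flush  M[L3]=90
step 4: P1: load  L2  ⟶  IE  (L2)  txn=BusRd  M[L2]=30
step 5: P1: load  L5  ⟶  IE  (L5)  txn=BusRd  M[L5]=70
step 6: P0: store L3 := 11  ⟶  MI  (L3)  txn=∅  M[L3]=90
step 7: P1: load  L5  ⟶  IE  (L5)  txn=∅  M[L5]=70
step 8: P0: store L2 := 6  ⟶  MI  (L2)  txn=BusRdX  M[L2]=30
step 9: P0: load  L3  ⟶  MI  (L3)  txn=∅  M[L3]=90
step 10: P1: load  L3  ⟶  OS  (L3)  txn=BusRd  M[L3]=90
step 11: P1: load  L1  ⟶  IE  (L1)  txn=BusRd  M[L1]=0
step 12: P1: store L4 := 15  ⟶  IM  (L4)  txn=BusRdX  M[L4]=20
step 13: P0: load  L1  ⟶  SS  (L1)  txn=BusRd  M[L1]=0
step 14: P0: load  L3  ⟶  OS  (L3)  txn=∅  M[L3]=90
step 15: P1: load  L1  ⟶  SS  (L1)  txn=∅  M[L1]=0
step 16: P0: load  L3  ⟶  OS  (L3)  txn=∅  M[L3]=90
step 17: P0: load  L0  ⟶  EI  (L0)  txn=BusRd  M[L0]=90
step 18: P0: load  L3  ⟶  OS  (L3)  txn=∅  M[L3]=90
step 19: P1: load  L6  ⟶  IE  (L6)  txn=BusRd  M[L6]=50
step 20: P1: load  L2  ⟶  OS  (L2)  txn=BusRd  M[L2]=30
step 21: P1: store L3 := 94  ⟶  IM  (L3)  txn=BusUpgr+Flush  M[L3]=11

bus = none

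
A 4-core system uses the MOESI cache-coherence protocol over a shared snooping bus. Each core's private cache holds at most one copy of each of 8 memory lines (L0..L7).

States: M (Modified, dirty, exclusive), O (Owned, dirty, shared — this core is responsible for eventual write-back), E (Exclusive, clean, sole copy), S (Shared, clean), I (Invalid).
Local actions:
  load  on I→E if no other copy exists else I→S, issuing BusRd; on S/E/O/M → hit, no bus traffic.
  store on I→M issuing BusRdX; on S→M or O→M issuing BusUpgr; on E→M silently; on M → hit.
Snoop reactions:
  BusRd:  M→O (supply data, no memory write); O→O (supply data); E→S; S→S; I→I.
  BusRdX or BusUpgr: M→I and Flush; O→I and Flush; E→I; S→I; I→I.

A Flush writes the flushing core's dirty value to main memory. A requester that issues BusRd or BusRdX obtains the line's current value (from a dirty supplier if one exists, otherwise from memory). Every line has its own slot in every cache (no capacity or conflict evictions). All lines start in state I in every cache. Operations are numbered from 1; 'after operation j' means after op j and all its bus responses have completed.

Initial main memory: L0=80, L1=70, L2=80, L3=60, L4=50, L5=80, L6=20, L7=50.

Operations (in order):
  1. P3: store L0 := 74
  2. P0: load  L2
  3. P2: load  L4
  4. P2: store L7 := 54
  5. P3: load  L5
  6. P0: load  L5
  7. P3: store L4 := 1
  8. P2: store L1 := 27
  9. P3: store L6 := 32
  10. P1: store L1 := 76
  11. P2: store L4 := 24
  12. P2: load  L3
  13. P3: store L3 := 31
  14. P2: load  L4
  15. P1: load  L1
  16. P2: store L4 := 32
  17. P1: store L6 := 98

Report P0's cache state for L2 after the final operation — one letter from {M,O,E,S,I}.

state = E

step 1: P3: store L0 := 74  ⟶  IIIM  (L0)  txn=BusRdX  M[L0]=80
step 2: P0: load  L2  ⟶  EIII  (L2)  txn=BusRd  M[L2]=80
step 3: P2: load  L4  ⟶  IIEI  (L4)  txn=BusRd  M[L4]=50
step 4: P2: store L7 := 54  ⟶  IIMI  (L7)  txn=BusRdX  M[L7]=50
step 5: P3: load  L5  ⟶  IIIE  (L5)  txn=BusRd  M[L5]=80
step 6: P0: load  L5  ⟶  SIIS  (L5)  txn=BusRd  M[L5]=80
step 7: P3: store L4 := 1  ⟶  IIIM  (L4)  txn=BusRdX  M[L4]=50
step 8: P2: store L1 := 27  ⟶  IIMI  (L1)  txn=BusRdX  M[L1]=70
step 9: P3: store L6 := 32  ⟶  IIIM  (L6)  txn=BusRdX  M[L6]=20
step 10: P1: store L1 := 76  ⟶  IMII  (L1)  txn=BusRdX+Flush  M[L1]=27
step 11: P2: store L4 := 24  ⟶  IIMI  (L4)  txn=BusRdX+Flush  M[L4]=1
step 12: P2: load  L3  ⟶  IIEI  (L3)  txn=BusRd  M[L3]=60
step 13: P3: store L3 := 31  ⟶  IIIM  (L3)  txn=BusRdX  M[L3]=60
step 14: P2: load  L4  ⟶  IIMI  (L4)  txn=∅  M[L4]=1
step 15: P1: load  L1  ⟶  IMII  (L1)  txn=∅  M[L1]=27
step 16: P2: store L4 := 32  ⟶  IIMI  (L4)  txn=∅  M[L4]=1
step 17: P1: store L6 := 98  ⟶  IMII  (L6)  txn=BusRdX+Flush  M[L6]=32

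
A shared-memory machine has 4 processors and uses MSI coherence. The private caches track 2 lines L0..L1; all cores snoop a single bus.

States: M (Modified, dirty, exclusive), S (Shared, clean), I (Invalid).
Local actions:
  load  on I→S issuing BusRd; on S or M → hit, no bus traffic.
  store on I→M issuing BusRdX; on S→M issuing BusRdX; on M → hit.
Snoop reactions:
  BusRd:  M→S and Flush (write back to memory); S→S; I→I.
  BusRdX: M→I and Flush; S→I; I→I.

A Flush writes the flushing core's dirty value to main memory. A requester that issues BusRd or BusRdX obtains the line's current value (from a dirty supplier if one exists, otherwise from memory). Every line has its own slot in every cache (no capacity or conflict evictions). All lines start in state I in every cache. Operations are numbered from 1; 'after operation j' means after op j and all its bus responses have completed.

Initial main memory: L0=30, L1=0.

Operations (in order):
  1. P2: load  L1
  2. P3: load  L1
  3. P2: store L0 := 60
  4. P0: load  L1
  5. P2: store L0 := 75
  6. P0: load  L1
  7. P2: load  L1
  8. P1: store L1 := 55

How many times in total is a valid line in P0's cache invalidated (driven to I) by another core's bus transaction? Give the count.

invalidations = 1

  op1 P2: load  L1 → I/I/S/I on L1; bus BusRd; mem=0
  op2 P3: load  L1 → I/I/S/S on L1; bus BusRd; mem=0
  op3 P2: store L0 := 60 → I/I/M/I on L0; bus BusRdX; mem=30
  op4 P0: load  L1 → S/I/S/S on L1; bus BusRd; mem=0
  op5 P2: store L0 := 75 → I/I/M/I on L0; bus (none); mem=30
  op6 P0: load  L1 → S/I/S/S on L1; bus (none); mem=0
  op7 P2: load  L1 → S/I/S/S on L1; bus (none); mem=0
  op8 P1: store L1 := 55 → I/M/I/I on L1; bus BusRdX; mem=0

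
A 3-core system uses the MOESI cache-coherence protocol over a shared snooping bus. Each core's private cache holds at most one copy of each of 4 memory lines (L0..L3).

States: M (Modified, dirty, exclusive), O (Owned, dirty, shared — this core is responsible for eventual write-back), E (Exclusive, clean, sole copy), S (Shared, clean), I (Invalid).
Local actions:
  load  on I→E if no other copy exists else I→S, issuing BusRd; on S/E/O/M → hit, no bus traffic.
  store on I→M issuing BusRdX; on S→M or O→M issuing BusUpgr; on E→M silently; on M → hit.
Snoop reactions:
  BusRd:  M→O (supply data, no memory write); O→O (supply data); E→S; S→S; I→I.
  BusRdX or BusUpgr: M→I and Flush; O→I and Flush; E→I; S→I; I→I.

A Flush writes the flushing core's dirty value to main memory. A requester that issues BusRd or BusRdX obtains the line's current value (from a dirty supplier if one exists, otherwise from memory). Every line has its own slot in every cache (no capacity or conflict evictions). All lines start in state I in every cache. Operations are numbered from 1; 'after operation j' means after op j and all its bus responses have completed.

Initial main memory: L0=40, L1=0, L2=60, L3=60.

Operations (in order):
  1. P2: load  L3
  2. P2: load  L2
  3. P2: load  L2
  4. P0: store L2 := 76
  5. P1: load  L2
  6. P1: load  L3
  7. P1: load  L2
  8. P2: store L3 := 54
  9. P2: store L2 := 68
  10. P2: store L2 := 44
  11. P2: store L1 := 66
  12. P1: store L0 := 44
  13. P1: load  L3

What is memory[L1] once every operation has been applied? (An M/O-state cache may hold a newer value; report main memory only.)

memory[L1] = 0

1. P2: load  L3  bus=[BusRd]  L3: P0=I P1=I P2=E  mem[L3]=60
2. P2: load  L2  bus=[BusRd]  L2: P0=I P1=I P2=E  mem[L2]=60
3. P2: load  L2  bus=[-]  L2: P0=I P1=I P2=E  mem[L2]=60
4. P0: store L2 := 76  bus=[BusRdX]  L2: P0=M P1=I P2=I  mem[L2]=60
5. P1: load  L2  bus=[BusRd]  L2: P0=O P1=S P2=I  mem[L2]=60
6. P1: load  L3  bus=[BusRd]  L3: P0=I P1=S P2=S  mem[L3]=60
7. P1: load  L2  bus=[-]  L2: P0=O P1=S P2=I  mem[L2]=60
8. P2: store L3 := 54  bus=[BusUpgr]  L3: P0=I P1=I P2=M  mem[L3]=60
9. P2: store L2 := 68  bus=[BusRdX,Flush]  L2: P0=I P1=I P2=M  mem[L2]=76
10. P2: store L2 := 44  bus=[-]  L2: P0=I P1=I P2=M  mem[L2]=76
11. P2: store L1 := 66  bus=[BusRdX]  L1: P0=I P1=I P2=M  mem[L1]=0
12. P1: store L0 := 44  bus=[BusRdX]  L0: P0=I P1=M P2=I  mem[L0]=40
13. P1: load  L3  bus=[BusRd]  L3: P0=I P1=S P2=O  mem[L3]=60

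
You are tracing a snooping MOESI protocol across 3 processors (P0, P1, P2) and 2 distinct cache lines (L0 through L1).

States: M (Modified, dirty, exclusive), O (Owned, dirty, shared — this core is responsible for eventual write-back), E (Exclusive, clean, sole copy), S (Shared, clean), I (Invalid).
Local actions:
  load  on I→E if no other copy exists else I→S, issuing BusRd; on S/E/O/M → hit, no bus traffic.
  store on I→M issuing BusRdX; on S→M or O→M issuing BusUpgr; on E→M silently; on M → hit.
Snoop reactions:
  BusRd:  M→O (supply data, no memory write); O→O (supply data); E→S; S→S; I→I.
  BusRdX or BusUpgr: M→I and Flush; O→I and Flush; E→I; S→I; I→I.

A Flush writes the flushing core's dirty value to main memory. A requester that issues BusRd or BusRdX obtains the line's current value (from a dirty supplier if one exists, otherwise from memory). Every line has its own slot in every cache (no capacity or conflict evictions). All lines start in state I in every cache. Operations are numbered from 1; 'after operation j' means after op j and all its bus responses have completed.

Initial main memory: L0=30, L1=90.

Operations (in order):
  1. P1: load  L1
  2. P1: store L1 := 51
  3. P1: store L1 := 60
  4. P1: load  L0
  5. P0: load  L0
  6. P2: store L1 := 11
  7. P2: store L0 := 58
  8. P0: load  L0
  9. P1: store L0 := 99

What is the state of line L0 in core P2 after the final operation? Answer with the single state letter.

1. P1: load  L1  bus=[BusRd]  L1: P0=I P1=E P2=I  mem[L1]=90
2. P1: store L1 := 51  bus=[-]  L1: P0=I P1=M P2=I  mem[L1]=90
3. P1: store L1 := 60  bus=[-]  L1: P0=I P1=M P2=I  mem[L1]=90
4. P1: load  L0  bus=[BusRd]  L0: P0=I P1=E P2=I  mem[L0]=30
5. P0: load  L0  bus=[BusRd]  L0: P0=S P1=S P2=I  mem[L0]=30
6. P2: store L1 := 11  bus=[BusRdX,Flush]  L1: P0=I P1=I P2=M  mem[L1]=60
7. P2: store L0 := 58  bus=[BusRdX]  L0: P0=I P1=I P2=M  mem[L0]=30
8. P0: load  L0  bus=[BusRd]  L0: P0=S P1=I P2=O  mem[L0]=30
9. P1: store L0 := 99  bus=[BusRdX,Flush]  L0: P0=I P1=M P2=I  mem[L0]=58

state = I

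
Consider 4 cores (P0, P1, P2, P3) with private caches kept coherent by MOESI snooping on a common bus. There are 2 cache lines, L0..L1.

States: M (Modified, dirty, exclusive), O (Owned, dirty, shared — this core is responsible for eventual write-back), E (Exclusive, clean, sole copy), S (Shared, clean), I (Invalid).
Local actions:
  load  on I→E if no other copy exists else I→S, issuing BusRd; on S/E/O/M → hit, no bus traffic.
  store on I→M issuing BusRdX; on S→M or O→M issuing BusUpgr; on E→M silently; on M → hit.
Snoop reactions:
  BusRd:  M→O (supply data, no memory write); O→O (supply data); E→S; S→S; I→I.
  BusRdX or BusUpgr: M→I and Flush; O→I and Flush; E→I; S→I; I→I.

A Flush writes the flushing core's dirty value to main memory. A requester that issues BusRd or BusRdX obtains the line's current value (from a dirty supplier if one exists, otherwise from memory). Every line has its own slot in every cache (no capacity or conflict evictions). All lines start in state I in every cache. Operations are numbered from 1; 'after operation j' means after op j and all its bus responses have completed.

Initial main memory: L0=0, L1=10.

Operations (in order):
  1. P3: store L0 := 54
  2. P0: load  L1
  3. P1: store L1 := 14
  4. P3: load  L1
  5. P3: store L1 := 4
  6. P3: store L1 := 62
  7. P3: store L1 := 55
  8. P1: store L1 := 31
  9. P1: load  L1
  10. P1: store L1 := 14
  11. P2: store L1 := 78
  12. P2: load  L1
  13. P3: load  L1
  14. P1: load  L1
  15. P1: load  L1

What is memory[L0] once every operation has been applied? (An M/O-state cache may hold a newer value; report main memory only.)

memory[L0] = 0

  op1 P3: store L0 := 54 → I/I/I/M on L0; bus BusRdX; mem=0
  op2 P0: load  L1 → E/I/I/I on L1; bus BusRd; mem=10
  op3 P1: store L1 := 14 → I/M/I/I on L1; bus BusRdX; mem=10
  op4 P3: load  L1 → I/O/I/S on L1; bus BusRd; mem=10
  op5 P3: store L1 := 4 → I/I/I/M on L1; bus BusUpgr Flush; mem=14
  op6 P3: store L1 := 62 → I/I/I/M on L1; bus (none); mem=14
  op7 P3: store L1 := 55 → I/I/I/M on L1; bus (none); mem=14
  op8 P1: store L1 := 31 → I/M/I/I on L1; bus BusRdX Flush; mem=55
  op9 P1: load  L1 → I/M/I/I on L1; bus (none); mem=55
  op10 P1: store L1 := 14 → I/M/I/I on L1; bus (none); mem=55
  op11 P2: store L1 := 78 → I/I/M/I on L1; bus BusRdX Flush; mem=14
  op12 P2: load  L1 → I/I/M/I on L1; bus (none); mem=14
  op13 P3: load  L1 → I/I/O/S on L1; bus BusRd; mem=14
  op14 P1: load  L1 → I/S/O/S on L1; bus BusRd; mem=14
  op15 P1: load  L1 → I/S/O/S on L1; bus (none); mem=14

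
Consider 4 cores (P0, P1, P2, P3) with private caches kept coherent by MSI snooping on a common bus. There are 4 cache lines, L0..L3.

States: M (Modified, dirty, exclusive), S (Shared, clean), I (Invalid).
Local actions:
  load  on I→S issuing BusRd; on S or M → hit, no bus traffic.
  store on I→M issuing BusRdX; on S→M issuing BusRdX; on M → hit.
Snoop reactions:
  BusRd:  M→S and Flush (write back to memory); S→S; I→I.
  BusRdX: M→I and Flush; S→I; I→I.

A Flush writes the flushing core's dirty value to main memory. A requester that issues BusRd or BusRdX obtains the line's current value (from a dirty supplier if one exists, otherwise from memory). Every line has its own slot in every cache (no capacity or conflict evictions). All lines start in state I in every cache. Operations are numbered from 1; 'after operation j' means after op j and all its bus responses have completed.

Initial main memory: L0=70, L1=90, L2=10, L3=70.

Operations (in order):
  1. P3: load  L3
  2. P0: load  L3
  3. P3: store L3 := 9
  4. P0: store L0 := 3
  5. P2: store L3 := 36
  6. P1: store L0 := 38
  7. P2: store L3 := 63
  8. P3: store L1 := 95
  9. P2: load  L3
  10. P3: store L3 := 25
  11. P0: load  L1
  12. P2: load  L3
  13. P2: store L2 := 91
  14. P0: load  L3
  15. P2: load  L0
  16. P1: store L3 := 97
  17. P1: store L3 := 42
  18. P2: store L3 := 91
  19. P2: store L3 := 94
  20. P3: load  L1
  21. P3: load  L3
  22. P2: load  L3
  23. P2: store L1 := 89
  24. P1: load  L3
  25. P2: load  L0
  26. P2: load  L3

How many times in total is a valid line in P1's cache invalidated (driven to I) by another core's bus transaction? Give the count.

invalidations = 1

step 1: P3: load  L3  ⟶  IIIS  (L3)  txn=BusRd  M[L3]=70
step 2: P0: load  L3  ⟶  SIIS  (L3)  txn=BusRd  M[L3]=70
step 3: P3: store L3 := 9  ⟶  IIIM  (L3)  txn=BusRdX  M[L3]=70
step 4: P0: store L0 := 3  ⟶  MIII  (L0)  txn=BusRdX  M[L0]=70
step 5: P2: store L3 := 36  ⟶  IIMI  (L3)  txn=BusRdX+Flush  M[L3]=9
step 6: P1: store L0 := 38  ⟶  IMII  (L0)  txn=BusRdX+Flush  M[L0]=3
step 7: P2: store L3 := 63  ⟶  IIMI  (L3)  txn=∅  M[L3]=9
step 8: P3: store L1 := 95  ⟶  IIIM  (L1)  txn=BusRdX  M[L1]=90
step 9: P2: load  L3  ⟶  IIMI  (L3)  txn=∅  M[L3]=9
step 10: P3: store L3 := 25  ⟶  IIIM  (L3)  txn=BusRdX+Flush  M[L3]=63
step 11: P0: load  L1  ⟶  SIIS  (L1)  txn=BusRd+Flush  M[L1]=95
step 12: P2: load  L3  ⟶  IISS  (L3)  txn=BusRd+Flush  M[L3]=25
step 13: P2: store L2 := 91  ⟶  IIMI  (L2)  txn=BusRdX  M[L2]=10
step 14: P0: load  L3  ⟶  SISS  (L3)  txn=BusRd  M[L3]=25
step 15: P2: load  L0  ⟶  ISSI  (L0)  txn=BusRd+Flush  M[L0]=38
step 16: P1: store L3 := 97  ⟶  IMII  (L3)  txn=BusRdX  M[L3]=25
step 17: P1: store L3 := 42  ⟶  IMII  (L3)  txn=∅  M[L3]=25
step 18: P2: store L3 := 91  ⟶  IIMI  (L3)  txn=BusRdX+Flush  M[L3]=42
step 19: P2: store L3 := 94  ⟶  IIMI  (L3)  txn=∅  M[L3]=42
step 20: P3: load  L1  ⟶  SIIS  (L1)  txn=∅  M[L1]=95
step 21: P3: load  L3  ⟶  IISS  (L3)  txn=BusRd+Flush  M[L3]=94
step 22: P2: load  L3  ⟶  IISS  (L3)  txn=∅  M[L3]=94
step 23: P2: store L1 := 89  ⟶  IIMI  (L1)  txn=BusRdX  M[L1]=95
step 24: P1: load  L3  ⟶  ISSS  (L3)  txn=BusRd  M[L3]=94
step 25: P2: load  L0  ⟶  ISSI  (L0)  txn=∅  M[L0]=38
step 26: P2: load  L3  ⟶  ISSS  (L3)  txn=∅  M[L3]=94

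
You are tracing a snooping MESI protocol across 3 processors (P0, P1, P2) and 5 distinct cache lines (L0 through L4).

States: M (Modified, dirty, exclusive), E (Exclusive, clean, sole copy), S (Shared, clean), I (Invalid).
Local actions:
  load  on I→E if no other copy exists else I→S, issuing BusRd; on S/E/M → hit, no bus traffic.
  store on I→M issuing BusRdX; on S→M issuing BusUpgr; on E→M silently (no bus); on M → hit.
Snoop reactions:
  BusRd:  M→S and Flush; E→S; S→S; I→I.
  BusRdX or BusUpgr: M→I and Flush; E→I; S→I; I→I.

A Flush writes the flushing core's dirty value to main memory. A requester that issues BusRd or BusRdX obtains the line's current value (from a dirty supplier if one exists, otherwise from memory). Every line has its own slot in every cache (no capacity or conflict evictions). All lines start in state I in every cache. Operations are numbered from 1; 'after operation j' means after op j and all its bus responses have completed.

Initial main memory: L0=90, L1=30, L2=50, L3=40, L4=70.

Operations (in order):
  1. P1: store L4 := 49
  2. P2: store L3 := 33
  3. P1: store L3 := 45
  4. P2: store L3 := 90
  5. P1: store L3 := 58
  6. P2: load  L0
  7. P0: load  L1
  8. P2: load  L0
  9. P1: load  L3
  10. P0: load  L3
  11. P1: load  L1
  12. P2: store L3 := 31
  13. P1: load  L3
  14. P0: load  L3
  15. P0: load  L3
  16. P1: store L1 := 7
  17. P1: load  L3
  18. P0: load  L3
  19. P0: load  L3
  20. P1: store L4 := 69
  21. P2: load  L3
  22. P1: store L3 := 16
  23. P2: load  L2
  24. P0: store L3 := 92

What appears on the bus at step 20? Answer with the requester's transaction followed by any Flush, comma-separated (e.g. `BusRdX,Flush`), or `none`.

step 1: P1: store L4 := 49  ⟶  IMI  (L4)  txn=BusRdX  M[L4]=70
step 2: P2: store L3 := 33  ⟶  IIM  (L3)  txn=BusRdX  M[L3]=40
step 3: P1: store L3 := 45  ⟶  IMI  (L3)  txn=BusRdX+Flush  M[L3]=33
step 4: P2: store L3 := 90  ⟶  IIM  (L3)  txn=BusRdX+Flush  M[L3]=45
step 5: P1: store L3 := 58  ⟶  IMI  (L3)  txn=BusRdX+Flush  M[L3]=90
step 6: P2: load  L0  ⟶  IIE  (L0)  txn=BusRd  M[L0]=90
step 7: P0: load  L1  ⟶  EII  (L1)  txn=BusRd  M[L1]=30
step 8: P2: load  L0  ⟶  IIE  (L0)  txn=∅  M[L0]=90
step 9: P1: load  L3  ⟶  IMI  (L3)  txn=∅  M[L3]=90
step 10: P0: load  L3  ⟶  SSI  (L3)  txn=BusRd+Flush  M[L3]=58
step 11: P1: load  L1  ⟶  SSI  (L1)  txn=BusRd  M[L1]=30
step 12: P2: store L3 := 31  ⟶  IIM  (L3)  txn=BusRdX  M[L3]=58
step 13: P1: load  L3  ⟶  ISS  (L3)  txn=BusRd+Flush  M[L3]=31
step 14: P0: load  L3  ⟶  SSS  (L3)  txn=BusRd  M[L3]=31
step 15: P0: load  L3  ⟶  SSS  (L3)  txn=∅  M[L3]=31
step 16: P1: store L1 := 7  ⟶  IMI  (L1)  txn=BusUpgr  M[L1]=30
step 17: P1: load  L3  ⟶  SSS  (L3)  txn=∅  M[L3]=31
step 18: P0: load  L3  ⟶  SSS  (L3)  txn=∅  M[L3]=31
step 19: P0: load  L3  ⟶  SSS  (L3)  txn=∅  M[L3]=31
step 20: P1: store L4 := 69  ⟶  IMI  (L4)  txn=∅  M[L4]=70
step 21: P2: load  L3  ⟶  SSS  (L3)  txn=∅  M[L3]=31
step 22: P1: store L3 := 16  ⟶  IMI  (L3)  txn=BusUpgr  M[L3]=31
step 23: P2: load  L2  ⟶  IIE  (L2)  txn=BusRd  M[L2]=50
step 24: P0: store L3 := 92  ⟶  MII  (L3)  txn=BusRdX+Flush  M[L3]=16

bus = none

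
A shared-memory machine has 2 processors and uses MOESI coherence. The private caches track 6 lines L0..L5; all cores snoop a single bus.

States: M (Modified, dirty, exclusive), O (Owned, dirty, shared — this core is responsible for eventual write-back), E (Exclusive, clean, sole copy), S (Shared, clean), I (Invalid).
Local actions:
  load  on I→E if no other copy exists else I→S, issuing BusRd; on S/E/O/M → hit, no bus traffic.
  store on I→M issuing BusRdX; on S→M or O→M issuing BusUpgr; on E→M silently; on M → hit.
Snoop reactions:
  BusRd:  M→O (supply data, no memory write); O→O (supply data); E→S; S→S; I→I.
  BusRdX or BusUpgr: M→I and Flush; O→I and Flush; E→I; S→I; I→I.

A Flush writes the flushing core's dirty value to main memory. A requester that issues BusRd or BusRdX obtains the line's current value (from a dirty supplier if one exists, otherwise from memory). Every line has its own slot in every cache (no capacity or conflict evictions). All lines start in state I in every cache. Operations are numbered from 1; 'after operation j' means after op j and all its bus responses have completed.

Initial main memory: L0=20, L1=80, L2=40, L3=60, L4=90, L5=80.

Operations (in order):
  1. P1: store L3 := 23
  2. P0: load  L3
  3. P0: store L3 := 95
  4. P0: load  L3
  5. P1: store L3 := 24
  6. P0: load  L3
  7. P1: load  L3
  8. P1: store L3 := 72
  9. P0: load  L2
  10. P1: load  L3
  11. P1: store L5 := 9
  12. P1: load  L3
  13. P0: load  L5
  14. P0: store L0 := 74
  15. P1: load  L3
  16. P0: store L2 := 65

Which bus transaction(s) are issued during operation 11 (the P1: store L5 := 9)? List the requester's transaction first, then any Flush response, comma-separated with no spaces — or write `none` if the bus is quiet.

  op1 P1: store L3 := 23 → I/M on L3; bus BusRdX; mem=60
  op2 P0: load  L3 → S/O on L3; bus BusRd; mem=60
  op3 P0: store L3 := 95 → M/I on L3; bus BusUpgr Flush; mem=23
  op4 P0: load  L3 → M/I on L3; bus (none); mem=23
  op5 P1: store L3 := 24 → I/M on L3; bus BusRdX Flush; mem=95
  op6 P0: load  L3 → S/O on L3; bus BusRd; mem=95
  op7 P1: load  L3 → S/O on L3; bus (none); mem=95
  op8 P1: store L3 := 72 → I/M on L3; bus BusUpgr; mem=95
  op9 P0: load  L2 → E/I on L2; bus BusRd; mem=40
  op10 P1: load  L3 → I/M on L3; bus (none); mem=95
  op11 P1: store L5 := 9 → I/M on L5; bus BusRdX; mem=80
  op12 P1: load  L3 → I/M on L3; bus (none); mem=95
  op13 P0: load  L5 → S/O on L5; bus BusRd; mem=80
  op14 P0: store L0 := 74 → M/I on L0; bus BusRdX; mem=20
  op15 P1: load  L3 → I/M on L3; bus (none); mem=95
  op16 P0: store L2 := 65 → M/I on L2; bus (none); mem=40

bus = BusRdX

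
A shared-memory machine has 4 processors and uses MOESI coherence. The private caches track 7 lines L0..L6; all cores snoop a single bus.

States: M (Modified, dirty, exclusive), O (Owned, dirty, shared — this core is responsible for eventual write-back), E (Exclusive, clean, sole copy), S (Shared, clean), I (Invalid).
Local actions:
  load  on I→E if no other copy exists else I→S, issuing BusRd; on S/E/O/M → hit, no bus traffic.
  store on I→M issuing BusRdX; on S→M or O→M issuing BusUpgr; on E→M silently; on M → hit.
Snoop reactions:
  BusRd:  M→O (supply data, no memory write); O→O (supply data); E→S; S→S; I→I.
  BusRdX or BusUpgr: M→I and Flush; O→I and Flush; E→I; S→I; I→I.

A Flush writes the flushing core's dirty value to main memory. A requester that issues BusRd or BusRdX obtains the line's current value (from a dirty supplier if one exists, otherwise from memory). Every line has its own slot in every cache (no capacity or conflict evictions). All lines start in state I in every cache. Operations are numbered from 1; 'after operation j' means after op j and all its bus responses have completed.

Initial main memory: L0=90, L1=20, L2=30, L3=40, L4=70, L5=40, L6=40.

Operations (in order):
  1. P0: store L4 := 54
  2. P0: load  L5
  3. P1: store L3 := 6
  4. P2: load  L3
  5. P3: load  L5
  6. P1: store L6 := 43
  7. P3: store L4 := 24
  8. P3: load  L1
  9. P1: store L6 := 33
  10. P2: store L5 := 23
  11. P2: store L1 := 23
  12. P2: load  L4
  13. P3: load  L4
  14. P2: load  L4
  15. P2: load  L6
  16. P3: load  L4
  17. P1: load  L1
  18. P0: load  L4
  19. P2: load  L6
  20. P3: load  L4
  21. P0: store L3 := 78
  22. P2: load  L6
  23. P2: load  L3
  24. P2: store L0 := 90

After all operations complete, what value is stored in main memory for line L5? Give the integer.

1. P0: store L4 := 54  bus=[BusRdX]  L4: P0=M P1=I P2=I P3=I  mem[L4]=70
2. P0: load  L5  bus=[BusRd]  L5: P0=E P1=I P2=I P3=I  mem[L5]=40
3. P1: store L3 := 6  bus=[BusRdX]  L3: P0=I P1=M P2=I P3=I  mem[L3]=40
4. P2: load  L3  bus=[BusRd]  L3: P0=I P1=O P2=S P3=I  mem[L3]=40
5. P3: load  L5  bus=[BusRd]  L5: P0=S P1=I P2=I P3=S  mem[L5]=40
6. P1: store L6 := 43  bus=[BusRdX]  L6: P0=I P1=M P2=I P3=I  mem[L6]=40
7. P3: store L4 := 24  bus=[BusRdX,Flush]  L4: P0=I P1=I P2=I P3=M  mem[L4]=54
8. P3: load  L1  bus=[BusRd]  L1: P0=I P1=I P2=I P3=E  mem[L1]=20
9. P1: store L6 := 33  bus=[-]  L6: P0=I P1=M P2=I P3=I  mem[L6]=40
10. P2: store L5 := 23  bus=[BusRdX]  L5: P0=I P1=I P2=M P3=I  mem[L5]=40
11. P2: store L1 := 23  bus=[BusRdX]  L1: P0=I P1=I P2=M P3=I  mem[L1]=20
12. P2: load  L4  bus=[BusRd]  L4: P0=I P1=I P2=S P3=O  mem[L4]=54
13. P3: load  L4  bus=[-]  L4: P0=I P1=I P2=S P3=O  mem[L4]=54
14. P2: load  L4  bus=[-]  L4: P0=I P1=I P2=S P3=O  mem[L4]=54
15. P2: load  L6  bus=[BusRd]  L6: P0=I P1=O P2=S P3=I  mem[L6]=40
16. P3: load  L4  bus=[-]  L4: P0=I P1=I P2=S P3=O  mem[L4]=54
17. P1: load  L1  bus=[BusRd]  L1: P0=I P1=S P2=O P3=I  mem[L1]=20
18. P0: load  L4  bus=[BusRd]  L4: P0=S P1=I P2=S P3=O  mem[L4]=54
19. P2: load  L6  bus=[-]  L6: P0=I P1=O P2=S P3=I  mem[L6]=40
20. P3: load  L4  bus=[-]  L4: P0=S P1=I P2=S P3=O  mem[L4]=54
21. P0: store L3 := 78  bus=[BusRdX,Flush]  L3: P0=M P1=I P2=I P3=I  mem[L3]=6
22. P2: load  L6  bus=[-]  L6: P0=I P1=O P2=S P3=I  mem[L6]=40
23. P2: load  L3  bus=[BusRd]  L3: P0=O P1=I P2=S P3=I  mem[L3]=6
24. P2: store L0 := 90  bus=[BusRdX]  L0: P0=I P1=I P2=M P3=I  mem[L0]=90

memory[L5] = 40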